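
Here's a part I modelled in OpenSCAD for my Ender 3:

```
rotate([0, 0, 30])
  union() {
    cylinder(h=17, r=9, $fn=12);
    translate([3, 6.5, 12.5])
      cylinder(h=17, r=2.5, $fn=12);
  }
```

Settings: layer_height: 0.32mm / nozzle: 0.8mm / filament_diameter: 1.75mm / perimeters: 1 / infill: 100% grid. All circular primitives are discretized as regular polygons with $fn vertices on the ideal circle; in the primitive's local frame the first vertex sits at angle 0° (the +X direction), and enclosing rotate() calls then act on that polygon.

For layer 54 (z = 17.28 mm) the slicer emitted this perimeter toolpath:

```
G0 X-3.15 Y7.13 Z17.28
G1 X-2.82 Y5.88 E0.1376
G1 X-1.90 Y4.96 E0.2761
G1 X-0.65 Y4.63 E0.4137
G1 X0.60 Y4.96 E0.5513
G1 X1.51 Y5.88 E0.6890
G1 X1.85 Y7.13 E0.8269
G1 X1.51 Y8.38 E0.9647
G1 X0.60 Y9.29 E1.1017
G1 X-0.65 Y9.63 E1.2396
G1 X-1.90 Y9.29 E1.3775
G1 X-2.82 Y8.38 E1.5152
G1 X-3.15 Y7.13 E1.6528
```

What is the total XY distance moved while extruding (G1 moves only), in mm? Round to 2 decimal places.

15.53 mm

Sum the Euclidean lengths of each G1 segment: total = 15.53 mm.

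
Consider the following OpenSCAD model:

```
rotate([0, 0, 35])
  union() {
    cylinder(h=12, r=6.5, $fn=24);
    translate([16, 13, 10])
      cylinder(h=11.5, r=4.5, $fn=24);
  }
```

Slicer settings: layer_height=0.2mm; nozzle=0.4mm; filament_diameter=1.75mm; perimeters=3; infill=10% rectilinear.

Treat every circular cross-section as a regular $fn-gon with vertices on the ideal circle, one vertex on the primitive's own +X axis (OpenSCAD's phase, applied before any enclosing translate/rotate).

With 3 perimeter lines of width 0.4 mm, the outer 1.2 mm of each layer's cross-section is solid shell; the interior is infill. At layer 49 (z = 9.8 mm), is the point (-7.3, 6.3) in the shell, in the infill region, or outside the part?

outside

At z = 9.8 mm: the r=6.5 cylinder contributes a regular 24-gon of circumradius 6.5; the cylinder at (16, 13) is not intersected at this z (z outside [10, 21.5]); Taking the union: only the r=6.5 cylinder is present, so the union is just that shape — 1 connected region; (rotated 35° about Z; rotation is an isometry so areas/perimeters/island counts are preserved). Overall, the cross-section is a single solid region. Undo the 35° rotation: the query point maps to (-2.366, 9.348) in the un-rotated model frame. The nearest boundary edge runs (0.00, 6.50)→(-1.68, 6.28); distance from the point to it = 3.14 mm. The point is not inside any of the regions above, so it lies outside the cross-section (3.14 mm from the nearest boundary).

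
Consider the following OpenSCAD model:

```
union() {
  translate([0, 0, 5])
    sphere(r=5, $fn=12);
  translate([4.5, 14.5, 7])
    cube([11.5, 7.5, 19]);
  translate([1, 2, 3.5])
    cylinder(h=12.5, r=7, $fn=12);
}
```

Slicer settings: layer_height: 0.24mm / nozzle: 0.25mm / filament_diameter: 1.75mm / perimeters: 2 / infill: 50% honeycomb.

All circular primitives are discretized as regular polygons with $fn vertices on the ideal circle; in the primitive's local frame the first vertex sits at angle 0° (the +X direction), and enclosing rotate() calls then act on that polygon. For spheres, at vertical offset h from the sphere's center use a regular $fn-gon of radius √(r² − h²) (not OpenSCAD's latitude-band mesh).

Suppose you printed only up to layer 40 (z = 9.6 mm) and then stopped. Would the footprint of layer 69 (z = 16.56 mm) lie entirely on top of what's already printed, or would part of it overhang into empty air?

entirely on top

Compare the two slices. At z = 9.6: the sphere: section is a regular 12-gon, circumradius = √(r²−h²) = √(5²−4.6²) = 1.960 (area = (12/2)·1.960²·sin(360°/12) = 11.52 mm²); the cube at (4.5, 14.5) (footprint 11.5×7.5) is included at this height (area 86.25 mm²); the r=7 cylinder at (1, 2) contributes a regular 12-gon of circumradius 7 (area = (12/2)·7.000²·sin(360°/12) = 147.00 mm²); Combining (union): the regions partially overlap — summed areas 244.77 mm² minus the doubly-counted overlap 11.52 mm² gives 233.25 mm² — area = 233.25 mm². At z = 16.56: the sphere does not reach this height (|z−center|=11.560 > r=5); the 11.5×7.5 cube at (4.5, 14.5) contributes its full rectangle (area 86.25 mm²); the cylinder at (1, 2) is not intersected at this z (z outside [3.5, 16]); Combining (union): only the 11.5×7.5 cube at (4.5, 14.5) is present, so the union is just that shape — area = 86.25 mm². Checking containment: the cross-section at z = 16.56 is a subset of the cross-section at z = 9.6.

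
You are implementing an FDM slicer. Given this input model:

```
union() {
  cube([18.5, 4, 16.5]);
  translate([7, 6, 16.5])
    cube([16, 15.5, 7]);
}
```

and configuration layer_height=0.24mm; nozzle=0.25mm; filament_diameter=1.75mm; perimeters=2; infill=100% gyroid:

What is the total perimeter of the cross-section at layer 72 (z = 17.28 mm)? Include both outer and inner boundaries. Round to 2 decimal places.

At z = 17.28 mm: the cube does not reach this height (z outside [0, 16.5]); the cube at (7, 6) is present — its section is the full 16×15.5 rectangle (perimeter 63.00 mm); Merging all regions: only the 16×15.5 cube at (7, 6) is present, so the union is just that shape — boundary = 63.00 mm. Overall, the cross-section is a single solid region. Total boundary length (outer) = 63.00 mm.

63.00 mm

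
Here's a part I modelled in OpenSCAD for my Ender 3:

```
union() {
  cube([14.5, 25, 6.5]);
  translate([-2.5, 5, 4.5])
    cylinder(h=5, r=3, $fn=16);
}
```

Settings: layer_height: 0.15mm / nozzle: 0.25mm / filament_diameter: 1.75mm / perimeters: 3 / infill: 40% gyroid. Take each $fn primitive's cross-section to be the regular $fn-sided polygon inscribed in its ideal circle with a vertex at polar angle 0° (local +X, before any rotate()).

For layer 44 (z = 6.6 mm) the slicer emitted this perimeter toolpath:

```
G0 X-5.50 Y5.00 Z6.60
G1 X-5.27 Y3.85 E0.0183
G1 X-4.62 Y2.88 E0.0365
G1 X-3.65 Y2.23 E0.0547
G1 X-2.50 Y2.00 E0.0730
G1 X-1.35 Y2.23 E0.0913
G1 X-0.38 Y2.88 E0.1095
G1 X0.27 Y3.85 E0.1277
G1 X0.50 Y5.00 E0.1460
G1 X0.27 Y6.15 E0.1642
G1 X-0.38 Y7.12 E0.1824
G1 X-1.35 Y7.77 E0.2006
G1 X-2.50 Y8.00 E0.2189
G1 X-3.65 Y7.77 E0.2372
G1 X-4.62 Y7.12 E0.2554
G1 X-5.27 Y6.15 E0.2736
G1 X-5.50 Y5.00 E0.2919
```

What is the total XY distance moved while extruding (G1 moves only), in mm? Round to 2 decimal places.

Sum the Euclidean lengths of each G1 segment: total = 18.72 mm.

18.72 mm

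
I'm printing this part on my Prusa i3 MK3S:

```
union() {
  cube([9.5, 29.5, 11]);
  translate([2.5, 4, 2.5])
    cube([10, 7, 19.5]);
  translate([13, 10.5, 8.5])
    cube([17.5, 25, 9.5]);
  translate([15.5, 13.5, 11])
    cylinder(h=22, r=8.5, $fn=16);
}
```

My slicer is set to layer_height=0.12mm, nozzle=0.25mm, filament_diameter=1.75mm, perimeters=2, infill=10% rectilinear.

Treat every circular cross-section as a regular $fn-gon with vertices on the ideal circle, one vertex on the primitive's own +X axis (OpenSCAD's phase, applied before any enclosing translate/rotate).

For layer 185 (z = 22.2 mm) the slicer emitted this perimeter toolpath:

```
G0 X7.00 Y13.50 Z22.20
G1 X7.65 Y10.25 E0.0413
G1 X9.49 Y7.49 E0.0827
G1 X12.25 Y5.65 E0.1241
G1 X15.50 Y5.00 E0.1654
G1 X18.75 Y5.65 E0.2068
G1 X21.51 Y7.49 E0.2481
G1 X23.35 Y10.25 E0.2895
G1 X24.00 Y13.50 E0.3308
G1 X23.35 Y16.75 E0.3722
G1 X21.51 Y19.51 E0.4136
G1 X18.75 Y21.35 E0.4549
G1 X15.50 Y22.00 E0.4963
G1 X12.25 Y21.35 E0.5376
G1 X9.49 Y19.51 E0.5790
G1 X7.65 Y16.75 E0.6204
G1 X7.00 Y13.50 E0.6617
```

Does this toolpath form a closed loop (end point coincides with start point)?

Start point (G0): (7.00, 13.50). End point (last G1): the path returns to the start — closed.

yes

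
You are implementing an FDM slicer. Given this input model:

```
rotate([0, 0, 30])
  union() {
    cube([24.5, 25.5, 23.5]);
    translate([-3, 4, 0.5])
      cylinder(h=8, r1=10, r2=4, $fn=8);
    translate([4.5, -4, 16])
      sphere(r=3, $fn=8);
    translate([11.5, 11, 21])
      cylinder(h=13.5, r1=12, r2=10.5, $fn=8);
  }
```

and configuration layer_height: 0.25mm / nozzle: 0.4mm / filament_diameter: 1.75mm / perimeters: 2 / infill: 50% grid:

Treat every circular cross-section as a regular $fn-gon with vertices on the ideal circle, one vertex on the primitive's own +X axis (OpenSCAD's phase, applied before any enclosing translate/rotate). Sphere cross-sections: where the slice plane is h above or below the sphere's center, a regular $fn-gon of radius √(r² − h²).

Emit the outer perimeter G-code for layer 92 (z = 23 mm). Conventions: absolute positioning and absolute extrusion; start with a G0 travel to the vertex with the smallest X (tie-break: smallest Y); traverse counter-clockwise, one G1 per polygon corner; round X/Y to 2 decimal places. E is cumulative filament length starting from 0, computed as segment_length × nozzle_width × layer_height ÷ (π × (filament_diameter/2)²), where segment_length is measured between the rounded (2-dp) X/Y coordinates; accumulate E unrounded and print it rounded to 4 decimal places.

G0 X-12.75 Y22.08 Z23.00
G1 X-5.84 Y10.11 E0.5746
G1 X-5.74 Y9.39 E0.6048
G1 X-5.16 Y8.95 E0.6351
G1 X0.00 Y0.00 E1.0646
G1 X8.33 Y4.81 E1.4645
G1 X10.35 Y5.08 E1.5493
G1 X11.59 Y6.69 E1.6338
G1 X21.22 Y12.25 E2.0961
G1 X8.47 Y34.33 E3.1561
G1 X-12.75 Y22.08 E4.1748

At z = 23 mm: the 24.5×25.5 cube contributes its full rectangle; the cone at (-3, 4) does not reach this height (z outside [0.5, 8.5]); the sphere at (4.5, -4) is absent (|z−center|=7.000 > r=3); the cone at (11.5, 11) (r1=12→r2=10.5) has section circumradius 11.778 here — a regular 8-gon; Merging all regions: the regions partially overlap (shared area 390.70 mm²), so overlapping operands fuse into one piece — 1 connected region; (rotated 30° about Z; rotation is an isometry so areas/perimeters/island counts are preserved). The outline is a single polygon with 10 vertices. Extrusion per mm of travel: 0.4 × 0.25 / (π × 0.875²) = 0.041575. Accumulating E over each segment gives final E = 4.1748.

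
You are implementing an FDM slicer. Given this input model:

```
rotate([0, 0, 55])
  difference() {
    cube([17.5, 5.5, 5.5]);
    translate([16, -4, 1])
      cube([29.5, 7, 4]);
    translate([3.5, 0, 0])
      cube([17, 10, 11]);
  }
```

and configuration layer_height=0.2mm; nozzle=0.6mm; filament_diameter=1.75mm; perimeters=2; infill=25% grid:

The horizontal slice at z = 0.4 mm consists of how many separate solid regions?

1

At z = 0.4 mm: the cube is present — its section is the full 17.5×5.5 rectangle; the cube at (16, -4) is absent (z outside [1, 5]); the cube at (3.5, 0) (footprint 17×10) is included at this height; Subtracting the remaining from the first: starting from the 17.5×5.5 cube, the 17×10 cube at (3.5, 0) partially overlaps it — only the 77.00 mm² overlap (of its 170.00 mm²) is removed, clipping the outline — 1 connected region; (whole slice rotated 55° about Z — lengths, areas and connectivity unchanged). The result has 1 disconnected region.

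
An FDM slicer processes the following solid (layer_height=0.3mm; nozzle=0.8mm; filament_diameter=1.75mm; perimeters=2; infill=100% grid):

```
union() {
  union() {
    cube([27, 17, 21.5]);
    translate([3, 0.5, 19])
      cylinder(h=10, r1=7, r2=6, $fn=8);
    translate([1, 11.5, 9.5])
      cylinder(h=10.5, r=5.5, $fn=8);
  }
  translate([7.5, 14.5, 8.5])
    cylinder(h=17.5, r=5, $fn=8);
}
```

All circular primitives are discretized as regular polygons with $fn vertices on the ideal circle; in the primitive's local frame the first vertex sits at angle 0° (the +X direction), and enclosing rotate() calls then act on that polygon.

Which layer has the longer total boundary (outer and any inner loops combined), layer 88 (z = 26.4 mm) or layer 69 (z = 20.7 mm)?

Layer 88 (z = 26.4): the cube is absent (z outside [0, 21.5]); the cone at (3, 0.5) contributes a regular 8-gon of circumradius 6.260 (interpolated between r1=7 and r2=6 at t=0.740) (perimeter = 2·8·6.260·sin(180°/8) = 38.33 mm); the cylinder at (1, 11.5) is not intersected at this z (z outside [9.5, 20]); Taking the union: only the cone at (3, 0.5) is present, so the union is just that shape — boundary = 38.33 mm; the cylinder at (7.5, 14.5) is not intersected at this z (z outside [8.5, 26]); Taking the union: only the result so far is present, so the union is just that shape — boundary = 38.33 mm. So its perimeter = 38.33 mm. Layer 69 (z = 20.7): the 27×17 cube contributes its full rectangle (perimeter 88.00 mm); the cone at (3, 0.5): at t=0.170 of its height the radius interpolates to r₁+(r₂−r₁)t = 6.830, giving a regular 8-gon of that circumradius (perimeter = 2·8·6.830·sin(180°/8) = 41.82 mm); the cylinder at (1, 11.5) is not intersected at this z (z outside [9.5, 20]); Combining (union): the regions partially overlap (shared area 56.48 mm²), so the edge portions inside another operand are dropped and the merged outline is re-measured after clipping — boundary = 99.87 mm; the cylinder at (7.5, 14.5): section is a regular 8-gon, circumradius r=5 (perimeter = 2·8·5.000·sin(180°/8) = 30.61 mm); Combining (union): the regions partially overlap (shared area 57.77 mm²), so the edge portions inside another operand are dropped and the merged outline is re-measured after clipping — boundary = 101.83 mm. So its perimeter = 101.83 mm. Layer 69 is larger (101.83 vs 38.33 mm).

layer 69 (z = 20.7 mm)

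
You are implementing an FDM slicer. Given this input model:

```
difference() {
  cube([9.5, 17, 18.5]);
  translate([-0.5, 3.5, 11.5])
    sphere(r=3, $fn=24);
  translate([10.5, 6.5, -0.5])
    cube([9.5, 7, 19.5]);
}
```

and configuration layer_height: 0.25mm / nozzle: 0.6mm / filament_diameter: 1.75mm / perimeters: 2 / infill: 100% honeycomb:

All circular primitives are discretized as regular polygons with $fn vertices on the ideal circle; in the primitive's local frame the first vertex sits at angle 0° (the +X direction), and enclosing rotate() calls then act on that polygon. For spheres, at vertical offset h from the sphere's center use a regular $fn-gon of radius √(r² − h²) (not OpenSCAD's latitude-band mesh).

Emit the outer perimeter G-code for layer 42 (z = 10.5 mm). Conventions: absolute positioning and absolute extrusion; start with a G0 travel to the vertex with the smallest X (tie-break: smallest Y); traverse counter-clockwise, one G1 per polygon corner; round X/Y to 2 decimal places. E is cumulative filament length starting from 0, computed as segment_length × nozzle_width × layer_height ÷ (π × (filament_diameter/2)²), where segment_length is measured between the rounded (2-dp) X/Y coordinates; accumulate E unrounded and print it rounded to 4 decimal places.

G0 X0.00 Y0.00 Z10.50
G1 X9.50 Y0.00 E0.5924
G1 X9.50 Y17.00 E1.6526
G1 X0.00 Y17.00 E2.2451
G1 X0.00 Y6.26 E2.9148
G1 X0.23 Y6.23 E2.9293
G1 X0.91 Y5.95 E2.9752
G1 X1.50 Y5.50 E3.0214
G1 X1.95 Y4.91 E3.0677
G1 X2.23 Y4.23 E3.1136
G1 X2.33 Y3.50 E3.1595
G1 X2.23 Y2.77 E3.2055
G1 X1.95 Y2.09 E3.2513
G1 X1.50 Y1.50 E3.2976
G1 X0.91 Y1.05 E3.3439
G1 X0.23 Y0.77 E3.3897
G1 X0.00 Y0.74 E3.4042
G1 X0.00 Y0.00 E3.4504

At z = 10.5 mm: the cube (footprint 9.5×17) is included at this height; the sphere at (-0.5, 3.5): section is a regular 24-gon, circumradius = √(r²−h²) = √(3²−1²) = 2.828; the cube at (10.5, 6.5) (footprint 9.5×7) is included at this height; Taking the first minus the rest: starting from the 9.5×17 cube, the r=3 sphere at (-0.5, 3.5) partially overlaps it — only the 9.63 mm² overlap (of its 24.85 mm²) is removed, clipping the outline; the 9.5×7 cube at (10.5, 6.5) misses the remaining region (no effect) — 1 connected region. The outline is a single polygon with 17 vertices. Extrusion per mm of travel: 0.6 × 0.25 / (π × 0.875²) = 0.062363. Accumulating E over each segment gives final E = 3.4504.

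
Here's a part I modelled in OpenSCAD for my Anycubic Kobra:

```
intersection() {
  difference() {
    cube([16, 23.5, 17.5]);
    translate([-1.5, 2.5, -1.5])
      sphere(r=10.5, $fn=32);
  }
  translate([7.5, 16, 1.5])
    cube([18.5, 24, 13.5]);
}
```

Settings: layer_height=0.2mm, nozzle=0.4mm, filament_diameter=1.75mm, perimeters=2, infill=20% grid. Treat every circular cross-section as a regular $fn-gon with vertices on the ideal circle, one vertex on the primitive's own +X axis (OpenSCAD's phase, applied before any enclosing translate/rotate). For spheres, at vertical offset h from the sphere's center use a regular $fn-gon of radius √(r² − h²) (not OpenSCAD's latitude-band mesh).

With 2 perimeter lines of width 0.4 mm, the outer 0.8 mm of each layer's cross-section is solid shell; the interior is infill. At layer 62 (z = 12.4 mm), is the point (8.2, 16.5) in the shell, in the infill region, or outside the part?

At z = 12.4 mm: the cube (footprint 16×23.5) is included at this height; the sphere at (-1.5, 2.5) is absent (|z−center|=13.900 > r=10.5); After the difference (first − rest): none of the subtracted shapes is present at this height, so the 16×23.5 cube is unchanged — 1 connected region; the cube at (7.5, 16) (footprint 18.5×24) is included at this height; After intersecting: the 18.5×24 cube at (7.5, 16) partially overlaps that combined region; clipping to the common part keeps 63.75 mm² — 1 connected region. Overall, the cross-section is a single solid region. The nearest boundary edge runs (16.00, 16.00)→(7.50, 16.00); distance from the point to it = 0.50 mm. The point is inside the cross-section, 0.50 mm from the nearest boundary — within the 0.8 mm shell band (2 × 0.4).

shell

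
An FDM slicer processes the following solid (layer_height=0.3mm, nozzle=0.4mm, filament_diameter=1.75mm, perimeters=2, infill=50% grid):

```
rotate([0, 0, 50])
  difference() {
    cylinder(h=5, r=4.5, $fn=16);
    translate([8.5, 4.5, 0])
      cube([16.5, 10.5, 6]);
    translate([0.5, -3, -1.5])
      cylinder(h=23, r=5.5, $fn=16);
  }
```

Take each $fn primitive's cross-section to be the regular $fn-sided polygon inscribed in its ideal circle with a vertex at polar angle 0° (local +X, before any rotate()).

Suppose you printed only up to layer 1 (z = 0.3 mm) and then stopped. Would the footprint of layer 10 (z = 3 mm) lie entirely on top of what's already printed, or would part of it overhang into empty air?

Compare the two slices. At z = 0.3: the cylinder: section is a regular 16-gon, circumradius r=4.5 (area = (16/2)·4.500²·sin(360°/16) = 61.99 mm²); the cube at (8.5, 4.5) (footprint 16.5×10.5) is included at this height (area 173.25 mm²); the cylinder at (0.5, -3): section is a regular 16-gon, circumradius r=5.5 (area = (16/2)·5.500²·sin(360°/16) = 92.61 mm²); After the difference (first − rest): starting from the r=4.5 cylinder (61.99 mm²), the 16.5×10.5 cube at (8.5, 4.5) misses the remaining region (no effect); the r=5.5 cylinder at (0.5, -3) partially overlaps it — only the 46.07 mm² overlap (of its 92.61 mm²) is removed, clipping the outline — area = 15.93 mm²; (whole slice rotated 50° about Z — lengths, areas and connectivity unchanged). At z = 3: the cylinder: section is a regular 16-gon, circumradius r=4.5 (area = (16/2)·4.500²·sin(360°/16) = 61.99 mm²); the 16.5×10.5 cube at (8.5, 4.5) contributes its full rectangle (area 173.25 mm²); the cylinder at (0.5, -3): section is a regular 16-gon, circumradius r=5.5 (area = (16/2)·5.500²·sin(360°/16) = 92.61 mm²); Subtracting the remaining from the first: starting from the r=4.5 cylinder (61.99 mm²), the 16.5×10.5 cube at (8.5, 4.5) misses the remaining region (no effect); the r=5.5 cylinder at (0.5, -3) partially overlaps it — only the 46.07 mm² overlap (of its 92.61 mm²) is removed, clipping the outline — area = 15.93 mm²; (rotated 50° about Z; rotation is an isometry so areas/perimeters/island counts are preserved). Checking containment: the cross-section at z = 3 is a subset of the cross-section at z = 0.3.

entirely on top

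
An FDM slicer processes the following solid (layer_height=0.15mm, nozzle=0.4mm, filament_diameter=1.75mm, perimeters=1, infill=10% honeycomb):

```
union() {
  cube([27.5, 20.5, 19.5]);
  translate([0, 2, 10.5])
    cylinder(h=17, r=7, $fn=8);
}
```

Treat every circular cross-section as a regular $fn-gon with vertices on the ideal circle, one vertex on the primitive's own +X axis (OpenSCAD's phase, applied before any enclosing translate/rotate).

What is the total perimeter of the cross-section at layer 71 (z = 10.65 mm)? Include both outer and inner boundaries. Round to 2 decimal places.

110.81 mm

At z = 10.65 mm: the 27.5×20.5 cube contributes its full rectangle (perimeter 96.00 mm); the r=7 cylinder at (0, 2) gives a regular 8-gon of circumradius 7 (constant along its height) (perimeter = 2·8·7.000·sin(180°/8) = 42.86 mm); Merging all regions: the regions partially overlap (shared area 47.82 mm²), so the edge portions inside another operand are dropped and the merged outline is re-measured after clipping — boundary = 110.81 mm. Overall, the cross-section is a single solid region. Total boundary length (outer) = 110.81 mm.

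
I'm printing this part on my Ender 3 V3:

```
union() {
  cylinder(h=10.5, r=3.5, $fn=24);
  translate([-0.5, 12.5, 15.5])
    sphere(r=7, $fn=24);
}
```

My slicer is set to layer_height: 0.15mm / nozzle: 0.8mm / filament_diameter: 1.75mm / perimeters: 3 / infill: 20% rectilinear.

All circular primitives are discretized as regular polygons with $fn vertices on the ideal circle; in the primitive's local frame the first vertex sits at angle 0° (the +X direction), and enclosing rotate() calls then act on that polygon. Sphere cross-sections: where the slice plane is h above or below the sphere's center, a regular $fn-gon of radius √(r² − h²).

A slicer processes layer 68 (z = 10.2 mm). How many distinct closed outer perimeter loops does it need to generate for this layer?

At z = 10.2 mm: the cylinder: section is a regular 24-gon, circumradius r=3.5; the sphere at (-0.5, 12.5): section is a regular 24-gon, circumradius = √(r²−h²) = √(7²−5.3²) = 4.573; Taking the union: the 2 present regions are separate (no shared area or edge), so areas and boundary lengths simply add and each stays a separate island — 2 connected regions. The result has 2 disconnected regions.

2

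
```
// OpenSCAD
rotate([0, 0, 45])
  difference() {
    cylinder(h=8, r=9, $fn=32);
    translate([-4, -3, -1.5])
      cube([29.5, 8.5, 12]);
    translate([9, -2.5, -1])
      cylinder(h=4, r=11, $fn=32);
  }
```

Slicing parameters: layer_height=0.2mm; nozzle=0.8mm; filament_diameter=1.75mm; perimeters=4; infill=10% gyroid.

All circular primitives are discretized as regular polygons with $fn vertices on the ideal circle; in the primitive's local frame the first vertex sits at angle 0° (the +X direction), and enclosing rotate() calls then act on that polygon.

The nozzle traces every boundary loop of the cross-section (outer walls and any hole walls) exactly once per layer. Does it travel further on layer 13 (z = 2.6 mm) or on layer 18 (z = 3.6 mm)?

layer 18 (z = 3.6 mm)

Layer 13 (z = 2.6): the cylinder: section is a regular 32-gon, circumradius r=9 (perimeter = 2·32·9.000·sin(180°/32) = 56.46 mm); the 29.5×8.5 cube at (-4, -3) contributes its full rectangle (perimeter 76.00 mm); the r=11 cylinder at (9, -2.5) contributes a regular 32-gon of circumradius 11 (perimeter = 2·32·11.000·sin(180°/32) = 69.00 mm); Taking the first minus the rest: starting from the r=9 cylinder, the 29.5×8.5 cube at (-4, -3) partially overlaps it — only the 106.45 mm² overlap (of its 250.75 mm²) is removed, clipping the outline; the r=11 cylinder at (9, -2.5) partially overlaps it — only the 50.79 mm² overlap (of its 377.69 mm²) is removed, clipping the outline — boundary = 59.76 mm; (rotated 45° about Z; rotation is an isometry so areas/perimeters/island counts are preserved). So its perimeter = 59.76 mm. Layer 18 (z = 3.6): the r=9 cylinder contributes a regular 32-gon of circumradius 9 (perimeter = 2·32·9.000·sin(180°/32) = 56.46 mm); the cube at (-4, -3) is present — its section is the full 29.5×8.5 rectangle (perimeter 76.00 mm); the cylinder at (9, -2.5) is not intersected at this z (z outside [-1, 3]); After the difference (first − rest): starting from the r=9 cylinder, the 29.5×8.5 cube at (-4, -3) partially overlaps it — only the 106.45 mm² overlap (of its 250.75 mm²) is removed, clipping the outline — boundary = 79.48 mm; (whole slice rotated 45° about Z — lengths, areas and connectivity unchanged). So its perimeter = 79.48 mm. Layer 18 is larger (79.48 vs 59.76 mm).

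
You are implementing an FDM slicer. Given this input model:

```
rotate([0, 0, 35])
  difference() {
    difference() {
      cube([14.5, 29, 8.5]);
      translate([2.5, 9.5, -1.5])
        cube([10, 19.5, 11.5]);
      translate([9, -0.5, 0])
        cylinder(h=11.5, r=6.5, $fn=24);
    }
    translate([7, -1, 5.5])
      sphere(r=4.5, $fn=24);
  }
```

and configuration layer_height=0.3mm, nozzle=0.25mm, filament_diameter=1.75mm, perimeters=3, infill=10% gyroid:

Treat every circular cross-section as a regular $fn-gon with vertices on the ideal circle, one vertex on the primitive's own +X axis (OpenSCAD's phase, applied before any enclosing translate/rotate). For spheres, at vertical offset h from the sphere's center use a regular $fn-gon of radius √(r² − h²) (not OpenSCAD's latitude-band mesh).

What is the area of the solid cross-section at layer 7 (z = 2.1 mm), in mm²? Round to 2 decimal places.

At z = 2.1 mm: the cube is present — its section is the full 14.5×29 rectangle (area 420.50 mm²); the cube at (2.5, 9.5) is present — its section is the full 10×19.5 rectangle (area 195.00 mm²); the cylinder at (9, -0.5): section is a regular 24-gon, circumradius r=6.5 (area = (24/2)·6.500²·sin(360°/24) = 131.22 mm²); After the difference (first − rest): starting from the 14.5×29 cube (420.50 mm²), the 10×19.5 cube at (2.5, 9.5) lies inside it touching the edge (removes its full 195.00 mm²); the r=6.5 cylinder at (9, -0.5) partially overlaps it — only the 57.41 mm² overlap (of its 131.22 mm²) is removed, clipping the outline — area = 168.09 mm²; the r=4.5 sphere at (7, -1) slices to a regular 24-gon of circumradius 2.948 (√(r²−h²) with h=3.4 from center) (area = (24/2)·2.948²·sin(360°/24) = 26.99 mm²); After the difference (first − rest): starting from the result so far (168.09 mm²), the r=4.5 sphere at (7, -1) misses the remaining region (no effect) — area = 168.09 mm²; (rotated 35° about Z; rotation is an isometry so areas/perimeters/island counts are preserved). Overall, the cross-section is a single solid region. Net area = 168.09 mm².

168.09 mm²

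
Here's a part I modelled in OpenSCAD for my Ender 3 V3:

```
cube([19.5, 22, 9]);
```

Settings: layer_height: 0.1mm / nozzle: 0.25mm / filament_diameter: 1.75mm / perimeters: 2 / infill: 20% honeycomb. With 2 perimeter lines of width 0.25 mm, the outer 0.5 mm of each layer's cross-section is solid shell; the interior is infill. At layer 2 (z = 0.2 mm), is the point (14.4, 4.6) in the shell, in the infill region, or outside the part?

At z = 0.2 mm: the cube (footprint 19.5×22) is included at this height. Overall, the cross-section is a single solid region. The nearest boundary edge runs (0.00, 0.00)→(19.50, 0.00); distance from the point to it = 4.60 mm. The point is inside the cross-section and 4.60 mm from the nearest boundary — more than the 0.5 mm shell width (2 × 0.25), so it's in the infill interior.

infill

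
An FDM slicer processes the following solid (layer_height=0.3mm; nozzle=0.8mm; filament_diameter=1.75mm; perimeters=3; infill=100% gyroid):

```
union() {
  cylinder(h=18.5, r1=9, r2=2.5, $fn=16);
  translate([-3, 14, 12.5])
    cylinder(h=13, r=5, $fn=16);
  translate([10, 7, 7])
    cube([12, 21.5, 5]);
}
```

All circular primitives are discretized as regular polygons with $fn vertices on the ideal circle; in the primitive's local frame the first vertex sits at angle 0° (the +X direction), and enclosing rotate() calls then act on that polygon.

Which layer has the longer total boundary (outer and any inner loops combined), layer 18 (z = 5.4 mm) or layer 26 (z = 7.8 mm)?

layer 26 (z = 7.8 mm)

Layer 18 (z = 5.4): the cone: at t=0.292 of its height the radius interpolates to r₁+(r₂−r₁)t = 7.103, giving a regular 16-gon of that circumradius (perimeter = 2·16·7.103·sin(180°/16) = 44.34 mm); the cylinder at (-3, 14) is absent (z outside [12.5, 25.5]); the cube at (10, 7) is not intersected at this z (z outside [7, 12]); Merging all regions: only the cone is present, so the union is just that shape — boundary = 44.34 mm. So its perimeter = 44.34 mm. Layer 26 (z = 7.8): the cone (r1=9→r2=2.5) has section circumradius 6.259 here — a regular 16-gon (perimeter = 2·16·6.259·sin(180°/16) = 39.08 mm); the cylinder at (-3, 14) is absent (z outside [12.5, 25.5]); the cube at (10, 7) (footprint 12×21.5) is included at this height (perimeter 67.00 mm); Taking the union: the 2 present regions are separate (no shared area or edge), so areas and boundary lengths simply add and each stays a separate island — boundary = 106.08 mm. So its perimeter = 106.08 mm. Layer 26 is larger (106.08 vs 44.34 mm).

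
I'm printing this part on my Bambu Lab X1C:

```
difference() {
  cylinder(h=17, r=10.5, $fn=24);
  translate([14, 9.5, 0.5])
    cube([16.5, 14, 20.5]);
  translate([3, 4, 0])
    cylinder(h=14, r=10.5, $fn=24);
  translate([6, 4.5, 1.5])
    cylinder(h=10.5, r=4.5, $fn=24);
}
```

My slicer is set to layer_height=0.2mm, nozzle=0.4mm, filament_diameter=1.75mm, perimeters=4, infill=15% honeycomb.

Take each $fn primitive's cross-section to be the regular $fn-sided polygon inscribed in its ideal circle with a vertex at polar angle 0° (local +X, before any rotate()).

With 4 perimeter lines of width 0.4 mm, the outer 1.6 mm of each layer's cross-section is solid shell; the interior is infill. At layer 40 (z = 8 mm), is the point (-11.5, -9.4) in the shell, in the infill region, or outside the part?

At z = 8 mm: the cylinder: section is a regular 24-gon, circumradius r=10.5; the cube at (14, 9.5) (footprint 16.5×14) is included at this height; the r=10.5 cylinder at (3, 4) gives a regular 24-gon of circumradius 10.5 (constant along its height); the r=4.5 cylinder at (6, 4.5) contributes a regular 24-gon of circumradius 4.5; Subtracting the remaining from the first: starting from the r=10.5 cylinder, the 16.5×14 cube at (14, 9.5) misses the remaining region (no effect); the r=10.5 cylinder at (3, 4) partially overlaps it — only the 239.00 mm² overlap (of its 342.42 mm²) is removed, clipping the outline; the r=4.5 cylinder at (6, 4.5) misses the remaining region (no effect) — 1 connected region. Overall, the cross-section is a single solid region. The nearest boundary edge runs (-7.42, -7.42)→(-9.09, -5.25); distance from the point to it = 4.44 mm. The point is not inside any of the regions above, so it lies outside the cross-section (4.44 mm from the nearest boundary).

outside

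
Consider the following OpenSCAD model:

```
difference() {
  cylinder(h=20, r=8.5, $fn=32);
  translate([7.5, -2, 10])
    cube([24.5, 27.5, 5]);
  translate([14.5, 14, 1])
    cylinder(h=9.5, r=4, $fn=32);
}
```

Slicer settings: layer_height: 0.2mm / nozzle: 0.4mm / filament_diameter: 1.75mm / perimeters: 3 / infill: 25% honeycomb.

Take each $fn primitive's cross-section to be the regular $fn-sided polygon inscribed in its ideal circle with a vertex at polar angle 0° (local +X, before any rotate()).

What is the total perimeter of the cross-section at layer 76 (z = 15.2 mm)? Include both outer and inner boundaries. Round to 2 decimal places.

53.32 mm

At z = 15.2 mm: the cylinder: section is a regular 32-gon, circumradius r=8.5 (perimeter = 2·32·8.500·sin(180°/32) = 53.32 mm); the cube at (7.5, -2) does not reach this height (z outside [10, 15]); the cylinder at (14.5, 14) is absent (z outside [1, 10.5]); After the difference (first − rest): none of the subtracted shapes is present at this height, so the r=8.5 cylinder is unchanged — boundary = 53.32 mm. Overall, the cross-section is a single solid region. Total boundary length (outer) = 53.32 mm.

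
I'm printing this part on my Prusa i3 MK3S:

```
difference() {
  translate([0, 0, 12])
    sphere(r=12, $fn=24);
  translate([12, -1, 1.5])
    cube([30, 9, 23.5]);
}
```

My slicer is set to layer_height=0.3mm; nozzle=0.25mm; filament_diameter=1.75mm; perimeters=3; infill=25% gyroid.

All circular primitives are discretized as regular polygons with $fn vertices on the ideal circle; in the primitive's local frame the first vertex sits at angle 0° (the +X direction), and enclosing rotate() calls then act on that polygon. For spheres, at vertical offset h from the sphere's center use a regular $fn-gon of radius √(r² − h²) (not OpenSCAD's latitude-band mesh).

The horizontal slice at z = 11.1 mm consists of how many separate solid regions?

1

At z = 11.1 mm: the sphere: section is a regular 24-gon, circumradius = √(r²−h²) = √(12²−0.9²) = 11.966; the cube at (12, -1) (footprint 30×9) is included at this height; After the difference (first − rest): starting from the r=12 sphere, the 30×9 cube at (12, -1) misses the remaining region (no effect) — 1 connected region. The result has 1 disconnected region.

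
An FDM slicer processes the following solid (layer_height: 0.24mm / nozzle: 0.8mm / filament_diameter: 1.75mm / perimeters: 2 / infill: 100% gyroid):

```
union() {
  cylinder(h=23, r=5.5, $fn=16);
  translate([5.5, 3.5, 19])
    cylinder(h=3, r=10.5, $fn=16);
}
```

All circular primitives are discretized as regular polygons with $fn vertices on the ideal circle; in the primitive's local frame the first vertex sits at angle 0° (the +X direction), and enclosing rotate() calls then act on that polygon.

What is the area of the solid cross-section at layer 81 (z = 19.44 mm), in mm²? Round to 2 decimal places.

At z = 19.44 mm: the r=5.5 cylinder gives a regular 16-gon of circumradius 5.5 (constant along its height) (area = (16/2)·5.500²·sin(360°/16) = 92.61 mm²); the r=10.5 cylinder at (5.5, 3.5) contributes a regular 16-gon of circumradius 10.5 (area = (16/2)·10.500²·sin(360°/16) = 337.53 mm²); Merging all regions: the regions partially overlap — summed areas 430.14 mm² minus the doubly-counted overlap 81.57 mm² gives 348.56 mm² — area = 348.56 mm². Overall, the cross-section is a single solid region. Net area = 348.56 mm².

348.56 mm²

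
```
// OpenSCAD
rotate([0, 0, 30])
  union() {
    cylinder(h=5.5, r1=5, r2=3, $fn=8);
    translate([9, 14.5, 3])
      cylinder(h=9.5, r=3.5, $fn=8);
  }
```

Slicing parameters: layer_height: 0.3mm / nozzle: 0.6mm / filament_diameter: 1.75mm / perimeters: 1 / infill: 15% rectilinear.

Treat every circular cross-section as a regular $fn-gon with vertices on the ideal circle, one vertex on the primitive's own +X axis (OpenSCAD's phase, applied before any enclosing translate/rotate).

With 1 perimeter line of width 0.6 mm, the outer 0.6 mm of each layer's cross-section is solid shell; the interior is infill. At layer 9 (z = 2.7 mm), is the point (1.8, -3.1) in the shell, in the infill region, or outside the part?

shell

At z = 2.7 mm: the cone: at t=0.491 of its height the radius interpolates to r₁+(r₂−r₁)t = 4.018, giving a regular 8-gon of that circumradius; the cylinder at (9, 14.5) is not intersected at this z (z outside [3, 12.5]); Taking the union: only the cone is present, so the union is just that shape — 1 connected region; (whole slice rotated 30° about Z — lengths, areas and connectivity unchanged). Overall, the cross-section is a single solid region. Undo the 30° rotation: the query point maps to (0.009, -3.585) in the un-rotated model frame. The nearest boundary edge runs (-0.00, -4.02)→(2.84, -2.84); distance from the point to it = 0.40 mm. The point is inside the cross-section, 0.40 mm from the nearest boundary — within the 0.6 mm shell band (1 × 0.6).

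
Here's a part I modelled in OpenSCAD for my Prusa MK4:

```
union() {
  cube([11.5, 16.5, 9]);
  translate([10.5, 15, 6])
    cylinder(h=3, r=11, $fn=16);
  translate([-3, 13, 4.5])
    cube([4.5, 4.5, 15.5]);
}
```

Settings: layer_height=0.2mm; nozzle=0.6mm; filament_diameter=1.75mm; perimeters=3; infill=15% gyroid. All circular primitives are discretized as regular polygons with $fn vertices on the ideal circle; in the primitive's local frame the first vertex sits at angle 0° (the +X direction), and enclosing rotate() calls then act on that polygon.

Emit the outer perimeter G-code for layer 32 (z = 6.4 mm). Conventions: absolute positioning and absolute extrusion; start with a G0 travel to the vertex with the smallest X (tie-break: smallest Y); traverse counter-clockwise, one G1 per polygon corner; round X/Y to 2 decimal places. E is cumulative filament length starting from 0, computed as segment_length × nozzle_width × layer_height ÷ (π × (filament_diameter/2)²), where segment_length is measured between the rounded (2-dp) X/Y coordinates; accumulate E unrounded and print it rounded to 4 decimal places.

G0 X-3.00 Y13.00 Z6.40
G1 X-0.10 Y13.00 E0.1447
G1 X0.00 Y12.49 E0.1706
G1 X0.00 Y0.00 E0.7937
G1 X11.50 Y0.00 E1.3675
G1 X11.50 Y4.20 E1.5770
G1 X14.71 Y4.84 E1.7403
G1 X18.28 Y7.22 E1.9544
G1 X20.66 Y10.79 E2.1684
G1 X21.50 Y15.00 E2.3826
G1 X20.66 Y19.21 E2.5968
G1 X18.28 Y22.78 E2.8108
G1 X14.71 Y25.16 E3.0249
G1 X10.50 Y26.00 E3.2391
G1 X6.29 Y25.16 E3.4533
G1 X2.72 Y22.78 E3.6673
G1 X0.34 Y19.21 E3.8814
G1 X0.00 Y17.50 E3.9684
G1 X-3.00 Y17.50 E4.1180
G1 X-3.00 Y13.00 E4.3425

At z = 6.4 mm: the cube is present — its section is the full 11.5×16.5 rectangle; the r=11 cylinder at (10.5, 15) contributes a regular 16-gon of circumradius 11; the cube at (-3, 13) (footprint 4.5×4.5) is included at this height; Merging all regions: the regions partially overlap (shared area 128.11 mm²), so overlapping operands fuse into one piece — 1 connected region. The outline is a single polygon with 19 vertices. Extrusion per mm of travel: 0.6 × 0.2 / (π × 0.875²) = 0.049890. Accumulating E over each segment gives final E = 4.3425.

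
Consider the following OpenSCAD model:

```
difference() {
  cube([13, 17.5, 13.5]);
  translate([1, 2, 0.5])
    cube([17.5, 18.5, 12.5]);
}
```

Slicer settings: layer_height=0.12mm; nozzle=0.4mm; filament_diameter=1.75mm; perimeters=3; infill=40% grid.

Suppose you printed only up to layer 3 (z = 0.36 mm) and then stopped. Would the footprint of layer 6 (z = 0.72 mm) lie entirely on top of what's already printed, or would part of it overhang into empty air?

Compare the two slices. At z = 0.36: the cube is present — its section is the full 13×17.5 rectangle (area 227.50 mm²); the cube at (1, 2) is not intersected at this z (z outside [0.5, 13]); Subtracting the remaining from the first: none of the subtracted shapes is present at this height, so the 13×17.5 cube is unchanged — area = 227.50 mm². At z = 0.72: the 13×17.5 cube contributes its full rectangle (area 227.50 mm²); the cube at (1, 2) (footprint 17.5×18.5) is included at this height (area 323.75 mm²); Subtracting the remaining from the first: starting from the 13×17.5 cube (227.50 mm²), the 17.5×18.5 cube at (1, 2) partially overlaps it — only the 186.00 mm² overlap (of its 323.75 mm²) is removed, clipping the outline — area = 41.50 mm². Checking containment: the cross-section at z = 0.72 is a subset of the cross-section at z = 0.36.

entirely on top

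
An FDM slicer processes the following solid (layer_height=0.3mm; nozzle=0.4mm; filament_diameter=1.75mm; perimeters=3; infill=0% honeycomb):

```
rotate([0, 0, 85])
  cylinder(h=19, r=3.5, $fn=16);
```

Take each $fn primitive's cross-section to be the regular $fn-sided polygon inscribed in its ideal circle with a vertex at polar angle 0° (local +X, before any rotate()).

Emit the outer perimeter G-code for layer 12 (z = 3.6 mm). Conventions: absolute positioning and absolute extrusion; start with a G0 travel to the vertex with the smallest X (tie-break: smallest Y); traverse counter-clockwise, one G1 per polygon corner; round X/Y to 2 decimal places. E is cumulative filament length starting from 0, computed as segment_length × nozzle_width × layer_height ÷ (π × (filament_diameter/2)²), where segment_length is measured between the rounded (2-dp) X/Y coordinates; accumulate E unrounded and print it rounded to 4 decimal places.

G0 X-3.49 Y0.31 Z3.60
G1 X-3.34 Y-1.05 E0.0683
G1 X-2.68 Y-2.25 E0.1366
G1 X-1.62 Y-3.10 E0.2044
G1 X-0.31 Y-3.49 E0.2726
G1 X1.05 Y-3.34 E0.3408
G1 X2.25 Y-2.68 E0.4092
G1 X3.10 Y-1.62 E0.4769
G1 X3.49 Y-0.31 E0.5451
G1 X3.34 Y1.05 E0.6134
G1 X2.68 Y2.25 E0.6817
G1 X1.62 Y3.10 E0.7495
G1 X0.31 Y3.49 E0.8177
G1 X-1.05 Y3.34 E0.8860
G1 X-2.25 Y2.68 E0.9543
G1 X-3.10 Y1.62 E1.0221
G1 X-3.49 Y0.31 E1.0903

At z = 3.6 mm: the r=3.5 cylinder gives a regular 16-gon of circumradius 3.5 (constant along its height); (whole slice rotated 85° about Z — lengths, areas and connectivity unchanged). The outline is a single polygon with 16 vertices. Extrusion per mm of travel: 0.4 × 0.3 / (π × 0.875²) = 0.049890. Accumulating E over each segment gives final E = 1.0903.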